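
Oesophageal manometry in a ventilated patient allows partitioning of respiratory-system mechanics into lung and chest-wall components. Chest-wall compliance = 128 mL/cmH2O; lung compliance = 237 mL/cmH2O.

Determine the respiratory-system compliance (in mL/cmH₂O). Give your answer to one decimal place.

Lung and chest wall are elastances in series: 1/Crs = 1/CL + 1/Ccw.
1/Crs = 1/237 + 1/128 = 0.01203.
Crs = 83.126 mL/cmH2O.

83.1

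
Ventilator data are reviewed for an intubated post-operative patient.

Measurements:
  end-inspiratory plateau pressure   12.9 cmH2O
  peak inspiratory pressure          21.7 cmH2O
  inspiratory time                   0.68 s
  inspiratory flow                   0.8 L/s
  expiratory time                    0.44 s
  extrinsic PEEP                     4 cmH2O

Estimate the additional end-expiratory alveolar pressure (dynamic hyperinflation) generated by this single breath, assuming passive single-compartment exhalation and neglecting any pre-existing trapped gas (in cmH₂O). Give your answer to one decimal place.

4.6

Vt = flow × Ti = 0.8 L/s × 0.68 s × 1000 mL/L = 544.0 mL.
R = (PIP − Pplat)/V̇ = (21.7 − 12.9) / 0.8 = 8.8/0.8 = 11.0 cmH2O·s/L.
C = Vt/(Pplat − PEEP) = 544.0 / (12.9 − 4) = 544.0/8.9 = 61.124 mL/cmH2O.
τ = R × C = 11.0 × 0.06112 L/cmH2O = 0.6723 s.
Fraction remaining = e^(−Te/τ) = e^(−0.44/0.6723) = 0.5197; trapped volume = 544.0 × 0.5197 = 282.72 mL.
Additional alveolar pressure from trapping ≈ V_trapped / C = 282.72 / 61.124 = 4.625 cmH2O.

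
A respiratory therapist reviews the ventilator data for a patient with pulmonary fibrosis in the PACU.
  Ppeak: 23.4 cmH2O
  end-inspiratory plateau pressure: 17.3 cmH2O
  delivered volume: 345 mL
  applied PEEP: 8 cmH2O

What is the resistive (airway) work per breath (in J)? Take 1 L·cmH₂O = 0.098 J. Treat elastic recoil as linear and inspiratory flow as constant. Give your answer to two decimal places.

With constant inspiratory flow the resistive pressure is constant at PIP − Pplat = 23.4 − 17.3 = 6.1 cmH2O, so resistive work = 6.1 × 0.345 = 2.105 L·cmH2O.
× 0.098 J/(L·cmH2O) → 0.2063 J.

0.21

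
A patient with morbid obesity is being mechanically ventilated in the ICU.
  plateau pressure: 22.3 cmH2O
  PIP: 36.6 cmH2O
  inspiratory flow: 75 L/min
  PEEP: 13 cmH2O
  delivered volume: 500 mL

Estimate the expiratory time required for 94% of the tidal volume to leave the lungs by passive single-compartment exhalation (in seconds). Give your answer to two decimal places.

1.73

Flow: 75 L/min ÷ 60 = 1.25 L/s.
R = (PIP − Pplat)/V̇ = (36.6 − 22.3) / 1.25 = 14.3/1.25 = 11.44 cmH2O·s/L.
C = Vt/(Pplat − PEEP) = 500.0 / (22.3 − 13) = 500.0/9.3 = 53.763 mL/cmH2O.
τ = R × C = 11.44 × 0.05376 L/cmH2O = 0.615 s.
t = −τ·ln(1 − 0.94) = −0.615·ln(0.06) = 1.73 s.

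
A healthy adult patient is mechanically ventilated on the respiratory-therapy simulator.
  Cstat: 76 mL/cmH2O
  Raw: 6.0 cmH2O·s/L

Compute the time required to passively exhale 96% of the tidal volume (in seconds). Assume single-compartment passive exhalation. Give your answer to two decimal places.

τ = R × C = 6.0 × 76 mL/cmH2O = 6.0 × 0.076 L/cmH2O = 0.456 s.
Exhaled fraction f = 1 − e^(−t/τ) → t = −τ·ln(1 − f) = −0.456·ln(0.04) = 1.468 s.

1.47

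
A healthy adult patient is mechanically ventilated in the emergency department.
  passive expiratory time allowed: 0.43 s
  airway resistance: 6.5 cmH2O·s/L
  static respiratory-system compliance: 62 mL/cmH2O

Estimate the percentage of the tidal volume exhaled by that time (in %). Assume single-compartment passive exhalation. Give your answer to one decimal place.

τ = R × C = 6.5 × 62 mL/cmH2O = 6.5 × 0.062 L/cmH2O = 0.403 s.
Passive exhalation: V(t)/V₀ = e^(−t/τ) = e^(−0.43/0.403) = 0.344.
Fraction exhaled = 1 − 0.344 = 0.656 → 65.6%.

65.6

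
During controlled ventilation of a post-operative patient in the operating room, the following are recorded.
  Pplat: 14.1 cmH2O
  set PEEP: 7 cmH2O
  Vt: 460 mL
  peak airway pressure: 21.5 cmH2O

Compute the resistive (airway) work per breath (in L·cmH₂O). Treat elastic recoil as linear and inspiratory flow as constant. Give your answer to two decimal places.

3.40

With constant inspiratory flow the resistive pressure is constant at PIP − Pplat = 21.5 − 14.1 = 7.4 cmH2O, so resistive work = 7.4 × 0.460 = 3.404 L·cmH2O.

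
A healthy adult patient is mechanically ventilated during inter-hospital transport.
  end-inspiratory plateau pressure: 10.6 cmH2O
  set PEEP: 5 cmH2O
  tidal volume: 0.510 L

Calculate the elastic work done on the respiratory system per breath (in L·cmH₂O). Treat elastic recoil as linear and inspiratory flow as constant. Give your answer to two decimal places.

1.43

Elastic work ≈ ½ × (Pplat − PEEP) × Vt = 0.5 × (10.6 − 5) × 0.510 L = 0.5 × 5.6 × 0.510 = 1.428 L·cmH2O.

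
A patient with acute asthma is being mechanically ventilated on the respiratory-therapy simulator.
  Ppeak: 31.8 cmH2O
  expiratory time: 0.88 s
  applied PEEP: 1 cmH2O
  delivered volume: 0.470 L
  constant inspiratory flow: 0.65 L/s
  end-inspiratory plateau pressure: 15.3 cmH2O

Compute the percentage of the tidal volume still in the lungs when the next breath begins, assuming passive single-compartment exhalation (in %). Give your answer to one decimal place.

34.8

R = (PIP − Pplat)/V̇ = (31.8 − 15.3) / 0.65 = 16.5/0.65 = 25.385 cmH2O·s/L.
C = Vt/(Pplat − PEEP) = 470.0 / (15.3 − 1) = 470.0/14.3 = 32.867 mL/cmH2O.
τ = R × C = 25.385 × 0.03287 L/cmH2O = 0.8344 s.
Fraction remaining at end-expiration = e^(−Te/τ) = e^(−0.88/0.8344) = 0.3483 → 34.83%.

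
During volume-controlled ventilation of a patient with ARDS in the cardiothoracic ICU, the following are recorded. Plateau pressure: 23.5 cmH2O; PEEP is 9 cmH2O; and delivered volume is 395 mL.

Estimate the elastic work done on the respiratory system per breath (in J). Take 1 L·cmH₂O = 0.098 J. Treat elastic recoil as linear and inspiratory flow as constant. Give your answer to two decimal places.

0.28

Elastic work ≈ ½ × (Pplat − PEEP) × Vt = 0.5 × (23.5 − 9) × 0.395 L = 0.5 × 14.5 × 0.395 = 2.864 L·cmH2O.
× 0.098 J/(L·cmH2O) → 0.2807 J.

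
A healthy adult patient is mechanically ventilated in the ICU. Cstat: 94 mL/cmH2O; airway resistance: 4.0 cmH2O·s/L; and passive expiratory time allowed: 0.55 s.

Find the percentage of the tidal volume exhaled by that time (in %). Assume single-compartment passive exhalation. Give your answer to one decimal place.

τ = R × C = 4.0 × 94 mL/cmH2O = 4.0 × 0.094 L/cmH2O = 0.376 s.
Passive exhalation: V(t)/V₀ = e^(−t/τ) = e^(−0.55/0.376) = 0.2316.
Fraction exhaled = 1 − 0.2316 = 0.7684 → 76.84%.

76.8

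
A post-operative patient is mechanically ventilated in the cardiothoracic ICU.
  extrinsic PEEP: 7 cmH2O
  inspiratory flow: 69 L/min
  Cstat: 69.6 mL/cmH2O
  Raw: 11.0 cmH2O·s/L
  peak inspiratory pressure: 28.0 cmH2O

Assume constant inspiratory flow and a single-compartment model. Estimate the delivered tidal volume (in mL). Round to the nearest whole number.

Flow: 69 L/min ÷ 60 = 1.15 L/s.
Equation of motion (constant flow): PIP = Vt/C + R·V̇ + PEEP.
Vt/C = PIP − R·V̇ − PEEP = 28.0 − 12.65 − 7 = 8.35 cmH2O.
Vt = C × 8.35 = 69.6 × 8.35 = 581.16 mL.

581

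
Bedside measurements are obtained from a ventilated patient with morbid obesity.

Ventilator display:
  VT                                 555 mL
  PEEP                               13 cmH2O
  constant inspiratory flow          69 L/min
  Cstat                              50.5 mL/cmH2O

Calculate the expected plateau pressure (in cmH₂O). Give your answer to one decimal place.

24.0

Pplat = PEEP + Vt / Cstat = 13 + 555 / 50.5 = 13 + 10.99 = 23.99 cmH2O.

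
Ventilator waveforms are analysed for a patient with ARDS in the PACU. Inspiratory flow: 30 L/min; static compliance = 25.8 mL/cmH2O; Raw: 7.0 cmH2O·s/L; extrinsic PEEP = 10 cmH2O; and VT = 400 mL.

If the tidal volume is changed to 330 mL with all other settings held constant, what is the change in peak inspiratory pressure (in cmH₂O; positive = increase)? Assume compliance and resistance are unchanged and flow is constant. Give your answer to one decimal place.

PIP = Vt/C + R·V̇ + PEEP (constant-flow equation of motion).
Only the elastic term changes: ΔPIP = ΔVt / C = (330 − 400) / 25.8 = -2.713 cmH2O.

-2.7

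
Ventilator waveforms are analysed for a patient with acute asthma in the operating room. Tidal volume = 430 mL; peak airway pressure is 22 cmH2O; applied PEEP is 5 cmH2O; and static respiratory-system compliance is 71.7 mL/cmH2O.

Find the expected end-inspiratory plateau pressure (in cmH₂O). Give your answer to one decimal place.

Pplat = PEEP + Vt / Cstat = 5 + 430 / 71.7 = 5 + 5.997 = 10.997 cmH2O.

11.0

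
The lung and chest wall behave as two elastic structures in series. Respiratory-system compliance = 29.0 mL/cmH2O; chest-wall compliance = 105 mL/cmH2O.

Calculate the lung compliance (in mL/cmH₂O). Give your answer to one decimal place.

40.1

1/CL = 1/Crs − 1/Ccw.
1/CL = 1/29.0 − 1/105 = 0.02496.
CL = 40.064 mL/cmH2O.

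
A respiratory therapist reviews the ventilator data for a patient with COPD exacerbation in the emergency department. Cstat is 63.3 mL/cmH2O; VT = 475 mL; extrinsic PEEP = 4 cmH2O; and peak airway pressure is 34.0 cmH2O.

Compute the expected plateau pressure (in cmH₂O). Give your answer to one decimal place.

Pplat = PEEP + Vt / Cstat = 4 + 475 / 63.3 = 4 + 7.504 = 11.504 cmH2O.

11.5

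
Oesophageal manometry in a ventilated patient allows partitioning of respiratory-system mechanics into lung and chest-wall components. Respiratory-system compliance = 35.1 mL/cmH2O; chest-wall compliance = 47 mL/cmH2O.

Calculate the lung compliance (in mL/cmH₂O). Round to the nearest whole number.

1/CL = 1/Crs − 1/Ccw.
1/CL = 1/35.1 − 1/47 = 0.007213.
CL = 138.64 mL/cmH2O.

139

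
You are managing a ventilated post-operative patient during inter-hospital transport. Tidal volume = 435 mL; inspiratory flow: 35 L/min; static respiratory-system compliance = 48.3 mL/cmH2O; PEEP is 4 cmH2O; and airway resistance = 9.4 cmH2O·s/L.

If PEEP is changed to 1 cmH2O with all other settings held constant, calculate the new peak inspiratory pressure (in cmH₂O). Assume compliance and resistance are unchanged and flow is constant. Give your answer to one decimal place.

Flow: 35 L/min ÷ 60 = 0.5833 L/s.
PIP = Vt/C + R·V̇ + PEEP (constant-flow equation of motion).
Only the baseline term changes: ΔPIP = ΔPEEP = 1 − 4 = -3.0 cmH2O.
Original PIP = 435/48.3 + 9.4×0.5833 + 4 = 18.489 cmH2O; new PIP = 18.489 + (-3.0) = 15.489 cmH2O.

15.5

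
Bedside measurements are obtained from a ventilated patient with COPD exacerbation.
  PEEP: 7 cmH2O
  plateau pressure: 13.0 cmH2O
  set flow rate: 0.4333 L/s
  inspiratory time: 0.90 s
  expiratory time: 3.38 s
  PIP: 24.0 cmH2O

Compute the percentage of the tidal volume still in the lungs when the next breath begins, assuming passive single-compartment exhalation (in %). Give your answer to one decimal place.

Vt = flow × Ti = 0.4333 L/s × 0.90 s × 1000 mL/L = 389.97 mL.
R = (PIP − Pplat)/V̇ = (24.0 − 13.0) / 0.4333 = 11.0/0.4333 = 25.387 cmH2O·s/L.
C = Vt/(Pplat − PEEP) = 389.97 / (13.0 − 7) = 389.97/6.0 = 64.995 mL/cmH2O.
τ = R × C = 25.387 × 0.065 L/cmH2O = 1.65 s.
Fraction remaining at end-expiration = e^(−Te/τ) = e^(−3.38/1.65) = 0.1289 → 12.89%.

12.9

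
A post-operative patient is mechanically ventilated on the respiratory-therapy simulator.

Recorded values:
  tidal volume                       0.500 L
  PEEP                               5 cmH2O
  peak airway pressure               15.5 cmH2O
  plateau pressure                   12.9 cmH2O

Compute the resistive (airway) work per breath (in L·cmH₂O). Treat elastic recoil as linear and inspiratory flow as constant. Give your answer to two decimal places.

1.30

With constant inspiratory flow the resistive pressure is constant at PIP − Pplat = 15.5 − 12.9 = 2.6 cmH2O, so resistive work = 2.6 × 0.500 = 1.3 L·cmH2O.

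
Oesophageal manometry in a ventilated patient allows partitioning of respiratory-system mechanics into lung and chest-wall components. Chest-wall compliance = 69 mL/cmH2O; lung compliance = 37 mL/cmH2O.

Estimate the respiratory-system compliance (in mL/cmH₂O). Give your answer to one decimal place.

24.1

Lung and chest wall are elastances in series: 1/Crs = 1/CL + 1/Ccw.
1/Crs = 1/37 + 1/69 = 0.04152.
Crs = 24.085 mL/cmH2O.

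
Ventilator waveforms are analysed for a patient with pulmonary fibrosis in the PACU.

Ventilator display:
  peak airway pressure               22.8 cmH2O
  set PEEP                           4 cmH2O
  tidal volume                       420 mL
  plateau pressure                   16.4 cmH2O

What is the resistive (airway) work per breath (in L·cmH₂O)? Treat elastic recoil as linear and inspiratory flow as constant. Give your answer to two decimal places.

With constant inspiratory flow the resistive pressure is constant at PIP − Pplat = 22.8 − 16.4 = 6.4 cmH2O, so resistive work = 6.4 × 0.420 = 2.688 L·cmH2O.

2.69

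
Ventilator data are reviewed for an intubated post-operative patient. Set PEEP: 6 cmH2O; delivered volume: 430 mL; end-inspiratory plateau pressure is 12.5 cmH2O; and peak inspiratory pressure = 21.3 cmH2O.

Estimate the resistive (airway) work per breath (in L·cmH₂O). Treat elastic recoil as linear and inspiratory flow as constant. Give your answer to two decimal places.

With constant inspiratory flow the resistive pressure is constant at PIP − Pplat = 21.3 − 12.5 = 8.8 cmH2O, so resistive work = 8.8 × 0.430 = 3.784 L·cmH2O.

3.78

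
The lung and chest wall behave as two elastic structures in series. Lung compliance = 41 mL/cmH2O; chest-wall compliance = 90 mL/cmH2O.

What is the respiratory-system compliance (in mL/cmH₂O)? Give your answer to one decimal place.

28.2

Lung and chest wall are elastances in series: 1/Crs = 1/CL + 1/Ccw.
1/Crs = 1/41 + 1/90 = 0.0355.
Crs = 28.169 mL/cmH2O.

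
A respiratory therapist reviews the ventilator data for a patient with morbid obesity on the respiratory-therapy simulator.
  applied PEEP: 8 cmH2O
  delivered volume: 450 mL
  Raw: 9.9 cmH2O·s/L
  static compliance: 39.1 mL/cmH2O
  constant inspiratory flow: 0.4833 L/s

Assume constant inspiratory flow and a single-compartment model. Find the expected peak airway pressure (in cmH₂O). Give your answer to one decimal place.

24.3

Equation of motion (constant flow): PIP = Vt/C + R·V̇ + PEEP.
PIP = 450/39.1 + 9.9×0.4833 + 8 = 11.509 + 4.785 + 8 = 24.294 cmH2O.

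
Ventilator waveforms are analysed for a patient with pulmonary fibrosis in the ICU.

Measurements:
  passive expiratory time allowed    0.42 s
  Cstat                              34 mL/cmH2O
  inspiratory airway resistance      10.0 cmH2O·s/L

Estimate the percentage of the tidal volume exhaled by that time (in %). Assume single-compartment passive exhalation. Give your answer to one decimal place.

70.9

τ = R × C = 10.0 × 34 mL/cmH2O = 10.0 × 0.034 L/cmH2O = 0.34 s.
Passive exhalation: V(t)/V₀ = e^(−t/τ) = e^(−0.42/0.34) = 0.2907.
Fraction exhaled = 1 − 0.2907 = 0.7093 → 70.93%.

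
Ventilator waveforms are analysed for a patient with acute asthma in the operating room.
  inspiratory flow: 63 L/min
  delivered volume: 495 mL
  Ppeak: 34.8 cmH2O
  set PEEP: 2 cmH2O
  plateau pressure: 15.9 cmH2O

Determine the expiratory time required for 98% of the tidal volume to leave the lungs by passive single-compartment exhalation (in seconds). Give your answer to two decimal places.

2.51

Flow: 63 L/min ÷ 60 = 1.05 L/s.
R = (PIP − Pplat)/V̇ = (34.8 − 15.9) / 1.05 = 18.9/1.05 = 18.0 cmH2O·s/L.
C = Vt/(Pplat − PEEP) = 495.0 / (15.9 − 2) = 495.0/13.9 = 35.612 mL/cmH2O.
τ = R × C = 18.0 × 0.03561 L/cmH2O = 0.641 s.
t = −τ·ln(1 − 0.98) = −0.641·ln(0.02) = 2.508 s.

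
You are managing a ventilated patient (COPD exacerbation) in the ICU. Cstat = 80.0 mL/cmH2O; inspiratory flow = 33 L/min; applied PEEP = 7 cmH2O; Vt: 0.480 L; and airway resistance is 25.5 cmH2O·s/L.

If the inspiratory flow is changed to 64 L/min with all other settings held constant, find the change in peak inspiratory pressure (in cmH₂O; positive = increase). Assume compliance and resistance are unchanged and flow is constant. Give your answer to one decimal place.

13.2

Flow: 33 L/min ÷ 60 = 0.55 L/s.
New flow: 64 L/min ÷ 60 = 1.0667 L/s.
PIP = Vt/C + R·V̇ + PEEP (constant-flow equation of motion).
Only the resistive term changes: ΔPIP = R × ΔV̇ = 25.5 × (1.0667 − 0.55) = 25.5 × 0.5167 = 13.176 cmH2O.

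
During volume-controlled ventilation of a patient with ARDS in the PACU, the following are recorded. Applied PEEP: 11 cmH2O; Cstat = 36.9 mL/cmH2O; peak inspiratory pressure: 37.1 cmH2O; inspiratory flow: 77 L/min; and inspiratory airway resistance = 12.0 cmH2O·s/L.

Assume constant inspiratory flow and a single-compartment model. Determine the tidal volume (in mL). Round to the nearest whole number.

395

Flow: 77 L/min ÷ 60 = 1.2833 L/s.
Equation of motion (constant flow): PIP = Vt/C + R·V̇ + PEEP.
Vt/C = PIP − R·V̇ − PEEP = 37.1 − 15.4 − 11 = 10.7 cmH2O.
Vt = C × 10.7 = 36.9 × 10.7 = 394.83 mL.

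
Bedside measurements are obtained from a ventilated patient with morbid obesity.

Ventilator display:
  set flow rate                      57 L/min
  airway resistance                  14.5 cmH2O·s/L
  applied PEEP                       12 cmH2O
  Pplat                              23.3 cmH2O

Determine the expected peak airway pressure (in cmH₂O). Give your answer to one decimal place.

Flow: 57 L/min ÷ 60 = 0.95 L/s.
PIP = Pplat + Raw × flow = 23.3 + 14.5 × 0.95 = 23.3 + 13.775 = 37.075 cmH2O.

37.1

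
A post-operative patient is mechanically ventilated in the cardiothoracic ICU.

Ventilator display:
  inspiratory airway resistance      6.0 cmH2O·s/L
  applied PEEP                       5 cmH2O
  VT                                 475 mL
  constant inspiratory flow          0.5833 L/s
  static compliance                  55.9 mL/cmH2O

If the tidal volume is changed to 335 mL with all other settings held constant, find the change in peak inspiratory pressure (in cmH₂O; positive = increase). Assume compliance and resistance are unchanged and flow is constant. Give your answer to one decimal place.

-2.5

PIP = Vt/C + R·V̇ + PEEP (constant-flow equation of motion).
Only the elastic term changes: ΔPIP = ΔVt / C = (335 − 475) / 55.9 = -2.504 cmH2O.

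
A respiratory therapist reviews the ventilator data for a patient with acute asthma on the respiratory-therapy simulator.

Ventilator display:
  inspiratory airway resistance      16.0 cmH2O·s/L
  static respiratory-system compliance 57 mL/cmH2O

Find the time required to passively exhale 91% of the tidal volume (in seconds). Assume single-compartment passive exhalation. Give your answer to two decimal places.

2.20

τ = R × C = 16.0 × 57 mL/cmH2O = 16.0 × 0.057 L/cmH2O = 0.912 s.
Exhaled fraction f = 1 − e^(−t/τ) → t = −τ·ln(1 − f) = −0.912·ln(0.09) = 2.196 s.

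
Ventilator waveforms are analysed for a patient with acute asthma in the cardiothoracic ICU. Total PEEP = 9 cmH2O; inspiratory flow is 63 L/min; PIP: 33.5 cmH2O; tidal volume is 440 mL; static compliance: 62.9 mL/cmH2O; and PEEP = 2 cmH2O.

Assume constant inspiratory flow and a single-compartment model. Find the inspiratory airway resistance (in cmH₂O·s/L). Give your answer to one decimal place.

Flow: 63 L/min ÷ 60 = 1.05 L/s.
Total PEEP = 9 cmH2O (set 2 + intrinsic 7); this is the baseline alveolar pressure.
Equation of motion (constant flow): PIP = Vt/C + R·V̇ + PEEP.
R·V̇ = PIP − Vt/C − PEEP = 33.5 − 440/62.9 − 9 = 33.5 − 6.995 − 9 = 17.505 cmH2O.
R = 17.505 / 1.05 = 16.671 cmH2O·s/L.

16.7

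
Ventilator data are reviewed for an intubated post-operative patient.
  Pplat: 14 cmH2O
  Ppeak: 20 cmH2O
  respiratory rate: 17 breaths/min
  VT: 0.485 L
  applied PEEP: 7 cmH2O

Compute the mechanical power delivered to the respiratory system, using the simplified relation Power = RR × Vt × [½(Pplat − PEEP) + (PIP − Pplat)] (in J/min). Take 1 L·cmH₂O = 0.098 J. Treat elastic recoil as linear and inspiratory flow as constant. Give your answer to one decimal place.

Per-breath work = Vt × [½(Pplat−PEEP) + (PIP−Pplat)] = 0.485 × [0.5×7.0 + 6.0] = 0.485 × 9.5 = 4.608 L·cmH2O.
Power = 17 × 4.608 = 78.336 L·cmH2O/min.
× 0.098 J/(L·cmH2O) → 7.677 J/min.

7.7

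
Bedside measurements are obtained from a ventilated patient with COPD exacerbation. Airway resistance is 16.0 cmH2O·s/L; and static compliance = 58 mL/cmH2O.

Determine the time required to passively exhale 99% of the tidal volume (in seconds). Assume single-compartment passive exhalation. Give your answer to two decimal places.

τ = R × C = 16.0 × 58 mL/cmH2O = 16.0 × 0.058 L/cmH2O = 0.928 s.
Exhaled fraction f = 1 − e^(−t/τ) → t = −τ·ln(1 − f) = −0.928·ln(0.01) = 4.274 s.

4.27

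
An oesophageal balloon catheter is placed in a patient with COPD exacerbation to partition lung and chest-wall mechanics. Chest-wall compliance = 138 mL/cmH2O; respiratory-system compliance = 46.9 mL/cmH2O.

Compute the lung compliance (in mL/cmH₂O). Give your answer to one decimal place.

71.0

1/CL = 1/Crs − 1/Ccw.
1/CL = 1/46.9 − 1/138 = 0.01408.
CL = 71.023 mL/cmH2O.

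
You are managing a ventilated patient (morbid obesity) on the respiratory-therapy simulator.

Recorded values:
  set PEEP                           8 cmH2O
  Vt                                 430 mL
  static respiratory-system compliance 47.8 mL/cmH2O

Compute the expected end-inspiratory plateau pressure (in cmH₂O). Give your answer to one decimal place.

17.0

Pplat = PEEP + Vt / Cstat = 8 + 430 / 47.8 = 8 + 8.996 = 16.996 cmH2O.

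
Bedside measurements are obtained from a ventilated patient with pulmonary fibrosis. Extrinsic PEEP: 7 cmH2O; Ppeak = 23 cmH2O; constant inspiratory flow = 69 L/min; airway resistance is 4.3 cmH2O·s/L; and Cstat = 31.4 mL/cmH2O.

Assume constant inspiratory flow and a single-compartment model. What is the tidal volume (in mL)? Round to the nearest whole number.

Flow: 69 L/min ÷ 60 = 1.15 L/s.
Equation of motion (constant flow): PIP = Vt/C + R·V̇ + PEEP.
Vt/C = PIP − R·V̇ − PEEP = 23 − 4.945 − 7 = 11.055 cmH2O.
Vt = C × 11.055 = 31.4 × 11.055 = 347.13 mL.

347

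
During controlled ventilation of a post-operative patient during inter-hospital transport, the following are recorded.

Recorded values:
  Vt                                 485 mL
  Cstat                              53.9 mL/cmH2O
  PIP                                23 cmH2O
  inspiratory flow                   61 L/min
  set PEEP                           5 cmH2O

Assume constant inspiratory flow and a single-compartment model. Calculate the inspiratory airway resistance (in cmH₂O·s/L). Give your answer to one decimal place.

Flow: 61 L/min ÷ 60 = 1.0167 L/s.
Equation of motion (constant flow): PIP = Vt/C + R·V̇ + PEEP.
R·V̇ = PIP − Vt/C − PEEP = 23 − 485/53.9 − 5 = 23 − 8.998 − 5 = 9.002 cmH2O.
R = 9.002 / 1.0167 = 8.854 cmH2O·s/L.

8.9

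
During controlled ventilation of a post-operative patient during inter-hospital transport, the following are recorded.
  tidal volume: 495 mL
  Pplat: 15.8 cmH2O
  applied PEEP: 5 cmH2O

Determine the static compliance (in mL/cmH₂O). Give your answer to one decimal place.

Cstat = Vt / (Pplat − PEEP) = 495 / (15.8 − 5) = 495 / 10.8 = 45.833 mL/cmH2O.

45.8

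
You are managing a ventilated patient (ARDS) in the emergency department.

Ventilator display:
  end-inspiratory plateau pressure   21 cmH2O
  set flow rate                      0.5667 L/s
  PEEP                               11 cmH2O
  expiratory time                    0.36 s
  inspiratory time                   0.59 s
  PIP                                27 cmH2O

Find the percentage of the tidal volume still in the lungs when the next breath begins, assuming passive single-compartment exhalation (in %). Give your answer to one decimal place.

36.2

Vt = flow × Ti = 0.5667 L/s × 0.59 s × 1000 mL/L = 334.35 mL.
R = (PIP − Pplat)/V̇ = (27 − 21) / 0.5667 = 6.0/0.5667 = 10.588 cmH2O·s/L.
C = Vt/(Pplat − PEEP) = 334.35 / (21 − 11) = 334.35/10.0 = 33.435 mL/cmH2O.
τ = R × C = 10.588 × 0.03344 L/cmH2O = 0.3541 s.
Fraction remaining at end-expiration = e^(−Te/τ) = e^(−0.36/0.3541) = 0.3618 → 36.18%.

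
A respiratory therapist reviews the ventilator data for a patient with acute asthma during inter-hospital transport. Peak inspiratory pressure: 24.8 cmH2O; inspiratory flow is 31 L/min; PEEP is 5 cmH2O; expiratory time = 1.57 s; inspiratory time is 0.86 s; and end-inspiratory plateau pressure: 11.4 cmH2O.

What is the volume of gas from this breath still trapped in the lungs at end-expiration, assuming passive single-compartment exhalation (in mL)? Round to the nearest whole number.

Flow: 31 L/min ÷ 60 = 0.5167 L/s.
Vt = flow × Ti = 0.5167 L/s × 0.86 s × 1000 mL/L = 444.36 mL.
R = (PIP − Pplat)/V̇ = (24.8 − 11.4) / 0.5167 = 13.4/0.5167 = 25.934 cmH2O·s/L.
C = Vt/(Pplat − PEEP) = 444.36 / (11.4 − 5) = 444.36/6.4 = 69.431 mL/cmH2O.
τ = R × C = 25.934 × 0.06943 L/cmH2O = 1.801 s.
Fraction remaining = e^(−Te/τ) = e^(−1.57/1.801) = 0.4182.
Trapped volume = 444.36 × 0.4182 = 185.83 mL.

186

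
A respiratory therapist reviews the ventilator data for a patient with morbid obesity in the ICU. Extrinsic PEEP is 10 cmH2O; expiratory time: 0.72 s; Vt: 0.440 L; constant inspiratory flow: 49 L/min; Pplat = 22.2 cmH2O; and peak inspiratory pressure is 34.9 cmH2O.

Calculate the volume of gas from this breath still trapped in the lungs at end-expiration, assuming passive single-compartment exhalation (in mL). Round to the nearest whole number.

Flow: 49 L/min ÷ 60 = 0.8167 L/s.
R = (PIP − Pplat)/V̇ = (34.9 − 22.2) / 0.8167 = 12.7/0.8167 = 15.55 cmH2O·s/L.
C = Vt/(Pplat − PEEP) = 440.0 / (22.2 − 10) = 440.0/12.2 = 36.066 mL/cmH2O.
τ = R × C = 15.55 × 0.03607 L/cmH2O = 0.5609 s.
Fraction remaining = e^(−Te/τ) = e^(−0.72/0.5609) = 0.277.
Trapped volume = 440.0 × 0.277 = 121.88 mL.

122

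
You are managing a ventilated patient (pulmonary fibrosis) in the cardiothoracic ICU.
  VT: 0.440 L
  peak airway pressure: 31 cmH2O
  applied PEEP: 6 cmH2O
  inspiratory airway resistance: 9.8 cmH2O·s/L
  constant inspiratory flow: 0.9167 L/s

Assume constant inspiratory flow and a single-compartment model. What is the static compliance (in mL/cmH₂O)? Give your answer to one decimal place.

27.5

Equation of motion (constant flow): PIP = Vt/C + R·V̇ + PEEP.
Vt/C = PIP − R·V̇ − PEEP = 31 − 9.8×0.9167 − 6 = 31 − 8.984 − 6 = 16.016 cmH2O.
C = Vt / 16.016 = 440 / 16.016 = 27.473 mL/cmH2O.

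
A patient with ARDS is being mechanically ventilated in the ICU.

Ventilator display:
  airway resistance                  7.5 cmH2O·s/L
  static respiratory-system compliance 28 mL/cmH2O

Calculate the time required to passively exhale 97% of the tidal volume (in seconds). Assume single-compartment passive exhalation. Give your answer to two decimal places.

0.74

τ = R × C = 7.5 × 28 mL/cmH2O = 7.5 × 0.028 L/cmH2O = 0.21 s.
Exhaled fraction f = 1 − e^(−t/τ) → t = −τ·ln(1 − f) = −0.21·ln(0.03) = 0.7364 s.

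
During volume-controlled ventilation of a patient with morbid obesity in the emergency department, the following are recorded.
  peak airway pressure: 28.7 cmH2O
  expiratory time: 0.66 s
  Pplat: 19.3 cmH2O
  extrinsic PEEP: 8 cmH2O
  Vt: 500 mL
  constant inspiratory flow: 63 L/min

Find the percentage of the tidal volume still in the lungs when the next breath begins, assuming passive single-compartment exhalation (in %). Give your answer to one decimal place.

18.9

Flow: 63 L/min ÷ 60 = 1.05 L/s.
R = (PIP − Pplat)/V̇ = (28.7 − 19.3) / 1.05 = 9.4/1.05 = 8.952 cmH2O·s/L.
C = Vt/(Pplat − PEEP) = 500.0 / (19.3 − 8) = 500.0/11.3 = 44.248 mL/cmH2O.
τ = R × C = 8.952 × 0.04425 L/cmH2O = 0.3961 s.
Fraction remaining at end-expiration = e^(−Te/τ) = e^(−0.66/0.3961) = 0.189 → 18.9%.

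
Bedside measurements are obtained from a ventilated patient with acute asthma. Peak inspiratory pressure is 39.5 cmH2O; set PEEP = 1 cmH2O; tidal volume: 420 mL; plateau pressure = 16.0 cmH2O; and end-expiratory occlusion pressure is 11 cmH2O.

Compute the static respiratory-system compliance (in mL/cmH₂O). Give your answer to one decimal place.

84.0

End-expiratory occlusion gives total PEEP = 11 cmH2O (intrinsic PEEP = 11 − 1 = 10). Use total PEEP for the elastic gradient.
Cstat = Vt / (Pplat − PEEPtotal) = 420 / (16.0 − 11) = 420 / 5.0 = 84.0 mL/cmH2O.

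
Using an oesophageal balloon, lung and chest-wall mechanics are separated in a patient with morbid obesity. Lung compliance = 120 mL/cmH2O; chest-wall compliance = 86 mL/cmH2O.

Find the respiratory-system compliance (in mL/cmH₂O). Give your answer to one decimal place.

50.1

Lung and chest wall are elastances in series: 1/Crs = 1/CL + 1/Ccw.
1/Crs = 1/120 + 1/86 = 0.01996.
Crs = 50.1 mL/cmH2O.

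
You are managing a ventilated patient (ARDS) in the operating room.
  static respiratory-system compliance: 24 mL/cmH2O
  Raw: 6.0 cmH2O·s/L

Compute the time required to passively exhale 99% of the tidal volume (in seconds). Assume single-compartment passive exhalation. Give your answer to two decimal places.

0.66

τ = R × C = 6.0 × 24 mL/cmH2O = 6.0 × 0.024 L/cmH2O = 0.144 s.
Exhaled fraction f = 1 − e^(−t/τ) → t = −τ·ln(1 − f) = −0.144·ln(0.01) = 0.6631 s.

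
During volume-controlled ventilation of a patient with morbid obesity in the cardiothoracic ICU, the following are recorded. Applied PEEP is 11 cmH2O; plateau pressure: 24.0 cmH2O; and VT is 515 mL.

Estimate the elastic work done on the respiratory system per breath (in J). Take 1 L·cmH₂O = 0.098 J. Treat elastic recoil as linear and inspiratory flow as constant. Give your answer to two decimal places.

0.33

Elastic work ≈ ½ × (Pplat − PEEP) × Vt = 0.5 × (24.0 − 11) × 0.515 L = 0.5 × 13.0 × 0.515 = 3.348 L·cmH2O.
× 0.098 J/(L·cmH2O) → 0.3281 J.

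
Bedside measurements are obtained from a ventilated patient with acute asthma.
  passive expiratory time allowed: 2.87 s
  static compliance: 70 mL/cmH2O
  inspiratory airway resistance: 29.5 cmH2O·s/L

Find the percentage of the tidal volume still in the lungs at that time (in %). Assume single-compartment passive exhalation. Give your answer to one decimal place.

24.9

τ = R × C = 29.5 × 70 mL/cmH2O = 29.5 × 0.070 L/cmH2O = 2.065 s.
Passive exhalation: V(t)/V₀ = e^(−t/τ) = e^(−2.87/2.065) = 0.2491.
Fraction remaining = 0.2491 → 24.91%.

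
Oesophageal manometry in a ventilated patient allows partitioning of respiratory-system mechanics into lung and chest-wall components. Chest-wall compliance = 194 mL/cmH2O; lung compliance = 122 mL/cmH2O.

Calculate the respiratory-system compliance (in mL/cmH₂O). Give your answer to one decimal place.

74.9

Lung and chest wall are elastances in series: 1/Crs = 1/CL + 1/Ccw.
1/Crs = 1/122 + 1/194 = 0.01335.
Crs = 74.906 mL/cmH2O.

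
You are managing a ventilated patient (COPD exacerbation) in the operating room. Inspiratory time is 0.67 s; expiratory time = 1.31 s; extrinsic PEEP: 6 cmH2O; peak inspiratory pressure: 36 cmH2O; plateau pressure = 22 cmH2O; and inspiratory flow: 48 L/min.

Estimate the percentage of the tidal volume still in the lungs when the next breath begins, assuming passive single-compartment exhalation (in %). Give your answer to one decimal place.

10.7

Flow: 48 L/min ÷ 60 = 0.8 L/s.
Vt = flow × Ti = 0.8 L/s × 0.67 s × 1000 mL/L = 536.0 mL.
R = (PIP − Pplat)/V̇ = (36 − 22) / 0.8 = 14.0/0.8 = 17.5 cmH2O·s/L.
C = Vt/(Pplat − PEEP) = 536.0 / (22 − 6) = 536.0/16.0 = 33.5 mL/cmH2O.
τ = R × C = 17.5 × 0.0335 L/cmH2O = 0.5863 s.
Fraction remaining at end-expiration = e^(−Te/τ) = e^(−1.31/0.5863) = 0.1071 → 10.71%.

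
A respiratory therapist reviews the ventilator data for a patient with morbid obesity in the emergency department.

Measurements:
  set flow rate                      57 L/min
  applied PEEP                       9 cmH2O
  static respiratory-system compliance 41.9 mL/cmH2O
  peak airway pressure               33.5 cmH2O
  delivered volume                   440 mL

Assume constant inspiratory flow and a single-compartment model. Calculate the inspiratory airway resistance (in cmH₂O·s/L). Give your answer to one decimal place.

Flow: 57 L/min ÷ 60 = 0.95 L/s.
Equation of motion (constant flow): PIP = Vt/C + R·V̇ + PEEP.
R·V̇ = PIP − Vt/C − PEEP = 33.5 − 440/41.9 − 9 = 33.5 − 10.501 − 9 = 13.999 cmH2O.
R = 13.999 / 0.95 = 14.736 cmH2O·s/L.

14.7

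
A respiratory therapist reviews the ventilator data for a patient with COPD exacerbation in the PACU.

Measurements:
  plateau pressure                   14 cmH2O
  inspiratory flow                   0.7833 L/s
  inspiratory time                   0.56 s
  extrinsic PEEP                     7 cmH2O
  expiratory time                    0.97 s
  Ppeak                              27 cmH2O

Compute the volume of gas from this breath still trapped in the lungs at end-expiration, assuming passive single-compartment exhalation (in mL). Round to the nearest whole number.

173

Vt = flow × Ti = 0.7833 L/s × 0.56 s × 1000 mL/L = 438.65 mL.
R = (PIP − Pplat)/V̇ = (27 − 14) / 0.7833 = 13.0/0.7833 = 16.596 cmH2O·s/L.
C = Vt/(Pplat − PEEP) = 438.65 / (14 − 7) = 438.65/7.0 = 62.664 mL/cmH2O.
τ = R × C = 16.596 × 0.06266 L/cmH2O = 1.04 s.
Fraction remaining = e^(−Te/τ) = e^(−0.97/1.04) = 0.3935.
Trapped volume = 438.65 × 0.3935 = 172.61 mL.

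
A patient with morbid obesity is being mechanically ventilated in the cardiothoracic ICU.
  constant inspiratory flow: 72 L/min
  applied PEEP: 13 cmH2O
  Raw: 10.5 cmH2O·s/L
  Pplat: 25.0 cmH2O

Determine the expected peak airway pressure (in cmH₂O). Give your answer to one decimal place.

37.6

Flow: 72 L/min ÷ 60 = 1.2 L/s.
PIP = Pplat + Raw × flow = 25.0 + 10.5 × 1.2 = 25.0 + 12.6 = 37.6 cmH2O.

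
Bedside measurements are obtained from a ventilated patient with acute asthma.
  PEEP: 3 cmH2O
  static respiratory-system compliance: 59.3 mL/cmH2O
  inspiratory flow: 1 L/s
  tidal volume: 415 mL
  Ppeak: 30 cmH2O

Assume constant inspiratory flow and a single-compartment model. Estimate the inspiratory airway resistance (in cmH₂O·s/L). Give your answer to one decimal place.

20.0

Equation of motion (constant flow): PIP = Vt/C + R·V̇ + PEEP.
R·V̇ = PIP − Vt/C − PEEP = 30 − 415/59.3 − 3 = 30 − 6.998 − 3 = 20.002 cmH2O.
R = 20.002 / 1 = 20.002 cmH2O·s/L.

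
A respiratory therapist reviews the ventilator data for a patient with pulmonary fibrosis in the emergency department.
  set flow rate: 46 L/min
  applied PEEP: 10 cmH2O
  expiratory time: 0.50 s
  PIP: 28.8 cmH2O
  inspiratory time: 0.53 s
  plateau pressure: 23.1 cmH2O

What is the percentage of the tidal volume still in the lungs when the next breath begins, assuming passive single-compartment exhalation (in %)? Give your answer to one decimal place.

Flow: 46 L/min ÷ 60 = 0.7667 L/s.
Vt = flow × Ti = 0.7667 L/s × 0.53 s × 1000 mL/L = 406.35 mL.
R = (PIP − Pplat)/V̇ = (28.8 − 23.1) / 0.7667 = 5.7/0.7667 = 7.434 cmH2O·s/L.
C = Vt/(Pplat − PEEP) = 406.35 / (23.1 − 10) = 406.35/13.1 = 31.019 mL/cmH2O.
τ = R × C = 7.434 × 0.03102 L/cmH2O = 0.2306 s.
Fraction remaining at end-expiration = e^(−Te/τ) = e^(−0.50/0.2306) = 0.1144 → 11.44%.

11.4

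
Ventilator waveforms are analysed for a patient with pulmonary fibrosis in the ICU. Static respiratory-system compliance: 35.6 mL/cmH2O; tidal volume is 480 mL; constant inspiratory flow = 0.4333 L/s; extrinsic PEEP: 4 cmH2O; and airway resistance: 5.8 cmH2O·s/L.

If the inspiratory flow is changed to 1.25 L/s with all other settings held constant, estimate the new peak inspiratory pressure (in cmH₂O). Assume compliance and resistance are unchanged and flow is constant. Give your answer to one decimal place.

PIP = Vt/C + R·V̇ + PEEP (constant-flow equation of motion).
Only the resistive term changes: ΔPIP = R × ΔV̇ = 5.8 × (1.25 − 0.4333) = 5.8 × 0.8167 = 4.737 cmH2O.
Original PIP = 480/35.6 + 5.8×0.4333 + 4 = 19.996 cmH2O; new PIP = 19.996 + (4.737) = 24.733 cmH2O.

24.7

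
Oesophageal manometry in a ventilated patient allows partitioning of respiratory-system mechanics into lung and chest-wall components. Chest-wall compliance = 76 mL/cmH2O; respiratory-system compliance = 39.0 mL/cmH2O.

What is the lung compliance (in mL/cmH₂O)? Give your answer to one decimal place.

80.1

1/CL = 1/Crs − 1/Ccw.
1/CL = 1/39.0 − 1/76 = 0.01248.
CL = 80.128 mL/cmH2O.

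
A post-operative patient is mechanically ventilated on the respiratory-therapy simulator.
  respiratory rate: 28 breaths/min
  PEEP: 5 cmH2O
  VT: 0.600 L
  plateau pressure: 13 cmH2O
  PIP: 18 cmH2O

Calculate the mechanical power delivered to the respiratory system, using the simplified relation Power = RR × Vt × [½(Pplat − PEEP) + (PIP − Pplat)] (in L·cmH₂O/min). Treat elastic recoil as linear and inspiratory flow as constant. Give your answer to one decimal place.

151.2

Per-breath work = Vt × [½(Pplat−PEEP) + (PIP−Pplat)] = 0.600 × [0.5×8.0 + 5.0] = 0.600 × 9.0 = 5.4 L·cmH2O.
Power = 28 × 5.4 = 151.2 L·cmH2O/min.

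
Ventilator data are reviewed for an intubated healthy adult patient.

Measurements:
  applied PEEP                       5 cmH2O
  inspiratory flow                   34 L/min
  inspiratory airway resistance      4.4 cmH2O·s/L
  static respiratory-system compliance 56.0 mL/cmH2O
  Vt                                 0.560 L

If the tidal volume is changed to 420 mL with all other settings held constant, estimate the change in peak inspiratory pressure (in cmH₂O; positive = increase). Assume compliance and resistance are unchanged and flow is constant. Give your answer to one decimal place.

-2.5

PIP = Vt/C + R·V̇ + PEEP (constant-flow equation of motion).
Only the elastic term changes: ΔPIP = ΔVt / C = (420 − 560) / 56.0 = -2.5 cmH2O.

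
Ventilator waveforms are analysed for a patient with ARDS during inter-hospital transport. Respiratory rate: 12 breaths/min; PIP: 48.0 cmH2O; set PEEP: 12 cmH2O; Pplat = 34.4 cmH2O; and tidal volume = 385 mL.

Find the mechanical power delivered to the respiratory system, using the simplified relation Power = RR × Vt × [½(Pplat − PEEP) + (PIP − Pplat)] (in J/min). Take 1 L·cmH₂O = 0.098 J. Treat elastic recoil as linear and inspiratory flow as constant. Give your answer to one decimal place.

11.2

Per-breath work = Vt × [½(Pplat−PEEP) + (PIP−Pplat)] = 0.385 × [0.5×22.4 + 13.6] = 0.385 × 24.8 = 9.548 L·cmH2O.
Power = 12 × 9.548 = 114.58 L·cmH2O/min.
× 0.098 J/(L·cmH2O) → 11.229 J/min.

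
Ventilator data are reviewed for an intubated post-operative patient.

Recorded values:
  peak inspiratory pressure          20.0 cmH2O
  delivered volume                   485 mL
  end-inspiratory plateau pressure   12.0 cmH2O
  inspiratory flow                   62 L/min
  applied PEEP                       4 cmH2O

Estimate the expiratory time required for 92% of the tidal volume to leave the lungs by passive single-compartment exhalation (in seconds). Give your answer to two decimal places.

1.19

Flow: 62 L/min ÷ 60 = 1.0333 L/s.
R = (PIP − Pplat)/V̇ = (20.0 − 12.0) / 1.0333 = 8.0/1.0333 = 7.742 cmH2O·s/L.
C = Vt/(Pplat − PEEP) = 485.0 / (12.0 − 4) = 485.0/8.0 = 60.625 mL/cmH2O.
τ = R × C = 7.742 × 0.06063 L/cmH2O = 0.4694 s.
t = −τ·ln(1 − 0.92) = −0.4694·ln(0.08) = 1.186 s.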